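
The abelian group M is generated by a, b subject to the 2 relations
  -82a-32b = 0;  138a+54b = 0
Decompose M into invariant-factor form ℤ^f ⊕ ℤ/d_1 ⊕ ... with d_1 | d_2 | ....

Answer: M ≅ ℤ/2 ⊕ ℤ/6

Derivation:
rank_ℚ(R)=2; free=2−2=0
SNF(R) diag = [2, 6] → torsion [2, 6]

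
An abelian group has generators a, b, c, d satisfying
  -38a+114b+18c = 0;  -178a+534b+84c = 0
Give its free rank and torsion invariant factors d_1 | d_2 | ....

Answer: M ≅ ℤ^2 ⊕ ℤ/2 ⊕ ℤ/6

Derivation:
rank_ℚ(R)=2; free=4−2=2
SNF(R) diag = [2, 6] → torsion [2, 6]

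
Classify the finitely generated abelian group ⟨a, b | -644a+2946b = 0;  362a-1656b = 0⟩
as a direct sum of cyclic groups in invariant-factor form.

Answer: M ≅ ℤ/2 ⊕ ℤ/6

Derivation:
rank_ℚ(R)=2; free=2−2=0
SNF(R) diag = [2, 6] → torsion [2, 6]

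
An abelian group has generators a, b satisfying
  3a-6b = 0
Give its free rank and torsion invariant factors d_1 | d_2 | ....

rank_ℚ(R)=1; free=2−1=1
SNF(R) diag = [3] → torsion [3]

Answer: M ≅ ℤ^1 ⊕ ℤ/3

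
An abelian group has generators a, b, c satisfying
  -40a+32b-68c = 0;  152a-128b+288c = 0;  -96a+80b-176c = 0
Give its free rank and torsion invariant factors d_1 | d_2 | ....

rank_ℚ(R)=3; free=3−3=0
SNF(R) diag = [4, 8, 16] → torsion [4, 8, 16]

Answer: M ≅ ℤ/4 ⊕ ℤ/8 ⊕ ℤ/16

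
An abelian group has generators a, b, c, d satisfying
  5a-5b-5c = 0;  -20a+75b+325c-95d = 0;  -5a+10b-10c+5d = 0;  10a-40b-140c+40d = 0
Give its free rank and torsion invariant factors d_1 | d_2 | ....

Answer: M ≅ ℤ/5 ⊕ ℤ/5 ⊕ ℤ/10 ⊕ ℤ/10

Derivation:
rank_ℚ(R)=4; free=4−4=0
SNF(R) diag = [5, 5, 10, 10] → torsion [5, 5, 10, 10]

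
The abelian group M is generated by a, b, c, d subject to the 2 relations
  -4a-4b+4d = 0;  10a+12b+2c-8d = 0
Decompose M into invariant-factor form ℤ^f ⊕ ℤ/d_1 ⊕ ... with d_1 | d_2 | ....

rank_ℚ(R)=2; free=4−2=2
SNF(R) diag = [2, 4] → torsion [2, 4]

Answer: M ≅ ℤ^2 ⊕ ℤ/2 ⊕ ℤ/4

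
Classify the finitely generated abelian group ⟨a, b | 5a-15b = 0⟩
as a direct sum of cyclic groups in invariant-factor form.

rank_ℚ(R)=1; free=2−1=1
SNF(R) diag = [5] → torsion [5]

Answer: M ≅ ℤ^1 ⊕ ℤ/5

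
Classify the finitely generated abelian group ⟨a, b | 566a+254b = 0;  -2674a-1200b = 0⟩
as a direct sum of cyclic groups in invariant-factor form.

Answer: M ≅ ℤ/2 ⊕ ℤ/2

Derivation:
rank_ℚ(R)=2; free=2−2=0
SNF(R) diag = [2, 2] → torsion [2, 2]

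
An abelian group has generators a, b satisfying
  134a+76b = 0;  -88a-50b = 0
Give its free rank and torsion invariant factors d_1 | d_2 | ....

Answer: M ≅ ℤ/2 ⊕ ℤ/6

Derivation:
rank_ℚ(R)=2; free=2−2=0
SNF(R) diag = [2, 6] → torsion [2, 6]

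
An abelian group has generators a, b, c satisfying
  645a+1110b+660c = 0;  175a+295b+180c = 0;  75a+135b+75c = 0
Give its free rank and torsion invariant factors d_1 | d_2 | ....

rank_ℚ(R)=3; free=3−3=0
SNF(R) diag = [5, 15, 45] → torsion [5, 15, 45]

Answer: M ≅ ℤ/5 ⊕ ℤ/15 ⊕ ℤ/45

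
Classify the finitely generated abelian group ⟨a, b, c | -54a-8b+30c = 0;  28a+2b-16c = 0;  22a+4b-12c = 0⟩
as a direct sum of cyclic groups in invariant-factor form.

Answer: M ≅ ℤ/2 ⊕ ℤ/2 ⊕ ℤ/2

Derivation:
rank_ℚ(R)=3; free=3−3=0
SNF(R) diag = [2, 2, 2] → torsion [2, 2, 2]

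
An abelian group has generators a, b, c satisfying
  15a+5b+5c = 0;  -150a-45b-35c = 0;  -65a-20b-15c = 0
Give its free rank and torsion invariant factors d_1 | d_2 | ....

Answer: M ≅ ℤ/5 ⊕ ℤ/5 ⊕ ℤ/5

Derivation:
rank_ℚ(R)=3; free=3−3=0
SNF(R) diag = [5, 5, 5] → torsion [5, 5, 5]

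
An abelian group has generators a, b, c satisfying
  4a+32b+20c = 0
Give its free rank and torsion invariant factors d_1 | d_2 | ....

rank_ℚ(R)=1; free=3−1=2
SNF(R) diag = [4] → torsion [4]

Answer: M ≅ ℤ^2 ⊕ ℤ/4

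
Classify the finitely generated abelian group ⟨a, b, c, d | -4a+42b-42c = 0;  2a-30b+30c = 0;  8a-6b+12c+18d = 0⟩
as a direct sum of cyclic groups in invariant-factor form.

rank_ℚ(R)=3; free=4−3=1
SNF(R) diag = [2, 6, 18] → torsion [2, 6, 18]

Answer: M ≅ ℤ^1 ⊕ ℤ/2 ⊕ ℤ/6 ⊕ ℤ/18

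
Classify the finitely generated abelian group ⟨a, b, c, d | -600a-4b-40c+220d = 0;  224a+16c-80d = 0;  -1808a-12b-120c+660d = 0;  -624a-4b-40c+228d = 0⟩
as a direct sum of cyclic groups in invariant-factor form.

Answer: M ≅ ℤ/4 ⊕ ℤ/8 ⊕ ℤ/8 ⊕ ℤ/16

Derivation:
rank_ℚ(R)=4; free=4−4=0
SNF(R) diag = [4, 8, 8, 16] → torsion [4, 8, 8, 16]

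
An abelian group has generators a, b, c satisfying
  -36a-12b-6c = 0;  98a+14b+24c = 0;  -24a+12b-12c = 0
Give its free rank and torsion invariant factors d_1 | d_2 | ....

Answer: M ≅ ℤ/2 ⊕ ℤ/6 ⊕ ℤ/12

Derivation:
rank_ℚ(R)=3; free=3−3=0
SNF(R) diag = [2, 6, 12] → torsion [2, 6, 12]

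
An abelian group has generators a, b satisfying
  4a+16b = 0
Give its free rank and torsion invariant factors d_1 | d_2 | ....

Answer: M ≅ ℤ^1 ⊕ ℤ/4

Derivation:
rank_ℚ(R)=1; free=2−1=1
SNF(R) diag = [4] → torsion [4]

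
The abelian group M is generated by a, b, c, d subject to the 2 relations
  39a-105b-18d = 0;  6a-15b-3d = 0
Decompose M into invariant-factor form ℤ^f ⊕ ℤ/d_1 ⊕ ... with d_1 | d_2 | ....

Answer: M ≅ ℤ^2 ⊕ ℤ/3 ⊕ ℤ/3

Derivation:
rank_ℚ(R)=2; free=4−2=2
SNF(R) diag = [3, 3] → torsion [3, 3]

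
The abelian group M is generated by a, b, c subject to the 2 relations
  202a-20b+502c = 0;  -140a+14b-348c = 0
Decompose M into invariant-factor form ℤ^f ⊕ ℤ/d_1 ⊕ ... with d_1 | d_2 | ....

rank_ℚ(R)=2; free=3−2=1
SNF(R) diag = [2, 2] → torsion [2, 2]

Answer: M ≅ ℤ^1 ⊕ ℤ/2 ⊕ ℤ/2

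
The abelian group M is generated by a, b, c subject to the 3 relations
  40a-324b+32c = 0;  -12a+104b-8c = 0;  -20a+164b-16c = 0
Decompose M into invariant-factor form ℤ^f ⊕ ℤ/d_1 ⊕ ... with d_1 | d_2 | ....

rank_ℚ(R)=3; free=3−3=0
SNF(R) diag = [4, 4, 8] → torsion [4, 4, 8]

Answer: M ≅ ℤ/4 ⊕ ℤ/4 ⊕ ℤ/8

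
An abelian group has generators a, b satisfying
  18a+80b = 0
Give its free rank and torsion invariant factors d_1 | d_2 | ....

Answer: M ≅ ℤ^1 ⊕ ℤ/2

Derivation:
rank_ℚ(R)=1; free=2−1=1
SNF(R) diag = [2] → torsion [2]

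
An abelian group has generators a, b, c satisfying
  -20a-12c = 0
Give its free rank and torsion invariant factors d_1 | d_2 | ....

Answer: M ≅ ℤ^2 ⊕ ℤ/4

Derivation:
rank_ℚ(R)=1; free=3−1=2
SNF(R) diag = [4] → torsion [4]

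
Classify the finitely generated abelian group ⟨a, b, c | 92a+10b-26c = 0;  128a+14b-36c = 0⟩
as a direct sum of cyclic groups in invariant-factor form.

rank_ℚ(R)=2; free=3−2=1
SNF(R) diag = [2, 2] → torsion [2, 2]

Answer: M ≅ ℤ^1 ⊕ ℤ/2 ⊕ ℤ/2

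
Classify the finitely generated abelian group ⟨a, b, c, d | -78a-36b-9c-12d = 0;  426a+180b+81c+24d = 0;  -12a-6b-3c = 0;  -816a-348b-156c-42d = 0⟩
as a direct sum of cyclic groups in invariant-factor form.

Answer: M ≅ ℤ/3 ⊕ ℤ/6 ⊕ ℤ/18 ⊕ ℤ/36

Derivation:
rank_ℚ(R)=4; free=4−4=0
SNF(R) diag = [3, 6, 18, 36] → torsion [3, 6, 18, 36]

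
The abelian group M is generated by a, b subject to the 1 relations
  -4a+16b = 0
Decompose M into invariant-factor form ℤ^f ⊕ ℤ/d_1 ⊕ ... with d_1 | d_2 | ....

rank_ℚ(R)=1; free=2−1=1
SNF(R) diag = [4] → torsion [4]

Answer: M ≅ ℤ^1 ⊕ ℤ/4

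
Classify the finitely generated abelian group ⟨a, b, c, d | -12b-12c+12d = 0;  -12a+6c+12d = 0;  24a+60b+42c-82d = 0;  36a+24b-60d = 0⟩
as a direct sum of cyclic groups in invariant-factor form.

Answer: M ≅ ℤ/2 ⊕ ℤ/6 ⊕ ℤ/12 ⊕ ℤ/12

Derivation:
rank_ℚ(R)=4; free=4−4=0
SNF(R) diag = [2, 6, 12, 12] → torsion [2, 6, 12, 12]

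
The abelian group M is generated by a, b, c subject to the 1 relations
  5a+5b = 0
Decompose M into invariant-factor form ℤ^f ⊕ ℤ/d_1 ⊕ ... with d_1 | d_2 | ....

Answer: M ≅ ℤ^2 ⊕ ℤ/5

Derivation:
rank_ℚ(R)=1; free=3−1=2
SNF(R) diag = [5] → torsion [5]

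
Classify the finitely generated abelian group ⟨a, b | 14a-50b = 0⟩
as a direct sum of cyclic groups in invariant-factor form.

Answer: M ≅ ℤ^1 ⊕ ℤ/2

Derivation:
rank_ℚ(R)=1; free=2−1=1
SNF(R) diag = [2] → torsion [2]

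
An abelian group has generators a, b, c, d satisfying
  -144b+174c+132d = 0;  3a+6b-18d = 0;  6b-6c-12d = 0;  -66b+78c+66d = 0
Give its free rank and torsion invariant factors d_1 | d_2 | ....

rank_ℚ(R)=4; free=4−4=0
SNF(R) diag = [3, 6, 6, 18] → torsion [3, 6, 6, 18]

Answer: M ≅ ℤ/3 ⊕ ℤ/6 ⊕ ℤ/6 ⊕ ℤ/18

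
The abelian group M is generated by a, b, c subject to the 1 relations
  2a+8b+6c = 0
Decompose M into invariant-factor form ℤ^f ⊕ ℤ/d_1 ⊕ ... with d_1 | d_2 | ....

rank_ℚ(R)=1; free=3−1=2
SNF(R) diag = [2] → torsion [2]

Answer: M ≅ ℤ^2 ⊕ ℤ/2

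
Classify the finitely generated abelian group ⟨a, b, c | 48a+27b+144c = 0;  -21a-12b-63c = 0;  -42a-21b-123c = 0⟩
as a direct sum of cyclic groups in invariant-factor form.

Answer: M ≅ ℤ/3 ⊕ ℤ/3 ⊕ ℤ/3

Derivation:
rank_ℚ(R)=3; free=3−3=0
SNF(R) diag = [3, 3, 3] → torsion [3, 3, 3]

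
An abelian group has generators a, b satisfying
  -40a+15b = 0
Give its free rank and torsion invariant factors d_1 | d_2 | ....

Answer: M ≅ ℤ^1 ⊕ ℤ/5

Derivation:
rank_ℚ(R)=1; free=2−1=1
SNF(R) diag = [5] → torsion [5]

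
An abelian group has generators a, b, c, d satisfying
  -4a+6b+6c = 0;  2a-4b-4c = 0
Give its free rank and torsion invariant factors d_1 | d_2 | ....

Answer: M ≅ ℤ^2 ⊕ ℤ/2 ⊕ ℤ/2

Derivation:
rank_ℚ(R)=2; free=4−2=2
SNF(R) diag = [2, 2] → torsion [2, 2]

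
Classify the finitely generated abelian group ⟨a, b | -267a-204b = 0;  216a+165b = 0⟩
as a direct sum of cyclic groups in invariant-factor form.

Answer: M ≅ ℤ/3 ⊕ ℤ/3

Derivation:
rank_ℚ(R)=2; free=2−2=0
SNF(R) diag = [3, 3] → torsion [3, 3]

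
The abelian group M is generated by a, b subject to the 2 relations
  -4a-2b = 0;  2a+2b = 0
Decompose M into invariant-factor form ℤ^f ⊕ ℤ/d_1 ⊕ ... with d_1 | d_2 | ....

rank_ℚ(R)=2; free=2−2=0
SNF(R) diag = [2, 2] → torsion [2, 2]

Answer: M ≅ ℤ/2 ⊕ ℤ/2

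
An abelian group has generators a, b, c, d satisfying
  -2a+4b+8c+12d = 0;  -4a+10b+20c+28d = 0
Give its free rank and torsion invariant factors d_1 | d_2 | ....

rank_ℚ(R)=2; free=4−2=2
SNF(R) diag = [2, 2] → torsion [2, 2]

Answer: M ≅ ℤ^2 ⊕ ℤ/2 ⊕ ℤ/2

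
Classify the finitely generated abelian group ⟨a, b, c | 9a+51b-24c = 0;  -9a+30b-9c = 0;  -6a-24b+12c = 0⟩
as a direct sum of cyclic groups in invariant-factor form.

Answer: M ≅ ℤ/3 ⊕ ℤ/3 ⊕ ℤ/6

Derivation:
rank_ℚ(R)=3; free=3−3=0
SNF(R) diag = [3, 3, 6] → torsion [3, 3, 6]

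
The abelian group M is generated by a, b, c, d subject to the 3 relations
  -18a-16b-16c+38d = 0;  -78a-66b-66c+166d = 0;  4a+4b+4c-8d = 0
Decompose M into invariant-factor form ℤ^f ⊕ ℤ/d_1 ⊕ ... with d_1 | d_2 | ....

rank_ℚ(R)=3; free=4−3=1
SNF(R) diag = [2, 2, 4] → torsion [2, 2, 4]

Answer: M ≅ ℤ^1 ⊕ ℤ/2 ⊕ ℤ/2 ⊕ ℤ/4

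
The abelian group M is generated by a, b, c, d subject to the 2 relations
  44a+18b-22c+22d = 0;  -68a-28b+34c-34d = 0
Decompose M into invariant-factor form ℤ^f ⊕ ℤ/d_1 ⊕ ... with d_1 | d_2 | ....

rank_ℚ(R)=2; free=4−2=2
SNF(R) diag = [2, 2] → torsion [2, 2]

Answer: M ≅ ℤ^2 ⊕ ℤ/2 ⊕ ℤ/2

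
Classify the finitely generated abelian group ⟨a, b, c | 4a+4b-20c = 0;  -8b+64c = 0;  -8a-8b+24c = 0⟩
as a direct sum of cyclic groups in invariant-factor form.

Answer: M ≅ ℤ/4 ⊕ ℤ/8 ⊕ ℤ/16

Derivation:
rank_ℚ(R)=3; free=3−3=0
SNF(R) diag = [4, 8, 16] → torsion [4, 8, 16]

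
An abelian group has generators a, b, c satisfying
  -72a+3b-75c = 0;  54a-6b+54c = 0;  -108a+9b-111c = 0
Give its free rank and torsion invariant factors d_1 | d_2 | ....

Answer: M ≅ ℤ/3 ⊕ ℤ/6 ⊕ ℤ/18

Derivation:
rank_ℚ(R)=3; free=3−3=0
SNF(R) diag = [3, 6, 18] → torsion [3, 6, 18]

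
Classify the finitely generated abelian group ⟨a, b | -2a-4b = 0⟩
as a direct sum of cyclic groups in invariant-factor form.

Answer: M ≅ ℤ^1 ⊕ ℤ/2

Derivation:
rank_ℚ(R)=1; free=2−1=1
SNF(R) diag = [2] → torsion [2]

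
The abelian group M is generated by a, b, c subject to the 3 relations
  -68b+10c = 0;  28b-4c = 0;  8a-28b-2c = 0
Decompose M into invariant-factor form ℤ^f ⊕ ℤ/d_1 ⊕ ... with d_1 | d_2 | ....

Answer: M ≅ ℤ/2 ⊕ ℤ/4 ⊕ ℤ/8

Derivation:
rank_ℚ(R)=3; free=3−3=0
SNF(R) diag = [2, 4, 8] → torsion [2, 4, 8]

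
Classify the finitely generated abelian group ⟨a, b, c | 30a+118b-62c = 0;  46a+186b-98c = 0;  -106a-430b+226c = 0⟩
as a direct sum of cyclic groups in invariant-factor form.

rank_ℚ(R)=3; free=3−3=0
SNF(R) diag = [2, 4, 12] → torsion [2, 4, 12]

Answer: M ≅ ℤ/2 ⊕ ℤ/4 ⊕ ℤ/12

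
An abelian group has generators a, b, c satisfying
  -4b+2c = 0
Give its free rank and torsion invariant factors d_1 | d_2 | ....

rank_ℚ(R)=1; free=3−1=2
SNF(R) diag = [2] → torsion [2]

Answer: M ≅ ℤ^2 ⊕ ℤ/2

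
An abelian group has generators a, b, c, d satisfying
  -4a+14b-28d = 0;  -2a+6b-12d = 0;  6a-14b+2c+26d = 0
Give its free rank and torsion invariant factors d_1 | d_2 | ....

Answer: M ≅ ℤ^1 ⊕ ℤ/2 ⊕ ℤ/2 ⊕ ℤ/2

Derivation:
rank_ℚ(R)=3; free=4−3=1
SNF(R) diag = [2, 2, 2] → torsion [2, 2, 2]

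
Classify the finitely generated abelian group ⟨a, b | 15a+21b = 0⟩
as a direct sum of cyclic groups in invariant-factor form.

rank_ℚ(R)=1; free=2−1=1
SNF(R) diag = [3] → torsion [3]

Answer: M ≅ ℤ^1 ⊕ ℤ/3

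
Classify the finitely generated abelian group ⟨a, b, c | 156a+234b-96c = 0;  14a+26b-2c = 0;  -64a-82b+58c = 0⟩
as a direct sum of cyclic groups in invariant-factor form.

rank_ℚ(R)=3; free=3−3=0
SNF(R) diag = [2, 6, 6] → torsion [2, 6, 6]

Answer: M ≅ ℤ/2 ⊕ ℤ/6 ⊕ ℤ/6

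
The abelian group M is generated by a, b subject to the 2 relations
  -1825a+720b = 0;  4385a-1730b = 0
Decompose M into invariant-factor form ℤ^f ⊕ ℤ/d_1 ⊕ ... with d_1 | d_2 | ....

rank_ℚ(R)=2; free=2−2=0
SNF(R) diag = [5, 10] → torsion [5, 10]

Answer: M ≅ ℤ/5 ⊕ ℤ/10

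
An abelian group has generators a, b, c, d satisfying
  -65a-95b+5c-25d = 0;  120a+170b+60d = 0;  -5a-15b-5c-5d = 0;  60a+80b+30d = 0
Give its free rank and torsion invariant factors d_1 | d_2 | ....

rank_ℚ(R)=4; free=4−4=0
SNF(R) diag = [5, 10, 10, 30] → torsion [5, 10, 10, 30]

Answer: M ≅ ℤ/5 ⊕ ℤ/10 ⊕ ℤ/10 ⊕ ℤ/30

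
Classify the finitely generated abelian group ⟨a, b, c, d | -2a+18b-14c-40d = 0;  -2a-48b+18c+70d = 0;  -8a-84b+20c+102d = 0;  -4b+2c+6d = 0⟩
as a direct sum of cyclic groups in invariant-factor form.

rank_ℚ(R)=4; free=4−4=0
SNF(R) diag = [2, 2, 2, 6] → torsion [2, 2, 2, 6]

Answer: M ≅ ℤ/2 ⊕ ℤ/2 ⊕ ℤ/2 ⊕ ℤ/6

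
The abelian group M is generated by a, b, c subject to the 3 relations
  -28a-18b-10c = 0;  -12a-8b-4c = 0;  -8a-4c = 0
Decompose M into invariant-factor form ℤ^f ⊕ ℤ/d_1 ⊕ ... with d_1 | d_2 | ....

rank_ℚ(R)=3; free=3−3=0
SNF(R) diag = [2, 4, 4] → torsion [2, 4, 4]

Answer: M ≅ ℤ/2 ⊕ ℤ/4 ⊕ ℤ/4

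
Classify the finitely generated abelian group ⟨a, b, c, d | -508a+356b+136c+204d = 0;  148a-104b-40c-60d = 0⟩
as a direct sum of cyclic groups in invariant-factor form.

rank_ℚ(R)=2; free=4−2=2
SNF(R) diag = [4, 12] → torsion [4, 12]

Answer: M ≅ ℤ^2 ⊕ ℤ/4 ⊕ ℤ/12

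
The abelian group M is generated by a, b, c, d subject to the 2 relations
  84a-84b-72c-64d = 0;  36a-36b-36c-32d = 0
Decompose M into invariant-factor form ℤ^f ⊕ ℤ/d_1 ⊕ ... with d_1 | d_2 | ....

rank_ℚ(R)=2; free=4−2=2
SNF(R) diag = [4, 12] → torsion [4, 12]

Answer: M ≅ ℤ^2 ⊕ ℤ/4 ⊕ ℤ/12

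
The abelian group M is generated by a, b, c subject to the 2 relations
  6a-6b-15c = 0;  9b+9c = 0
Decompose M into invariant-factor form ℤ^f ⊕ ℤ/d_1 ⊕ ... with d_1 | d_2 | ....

Answer: M ≅ ℤ^1 ⊕ ℤ/3 ⊕ ℤ/9

Derivation:
rank_ℚ(R)=2; free=3−2=1
SNF(R) diag = [3, 9] → torsion [3, 9]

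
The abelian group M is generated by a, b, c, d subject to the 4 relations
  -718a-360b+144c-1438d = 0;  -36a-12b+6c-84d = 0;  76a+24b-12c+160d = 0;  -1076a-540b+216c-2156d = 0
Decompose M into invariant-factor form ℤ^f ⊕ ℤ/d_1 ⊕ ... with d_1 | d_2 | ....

rank_ℚ(R)=4; free=4−4=0
SNF(R) diag = [2, 6, 12, 36] → torsion [2, 6, 12, 36]

Answer: M ≅ ℤ/2 ⊕ ℤ/6 ⊕ ℤ/12 ⊕ ℤ/36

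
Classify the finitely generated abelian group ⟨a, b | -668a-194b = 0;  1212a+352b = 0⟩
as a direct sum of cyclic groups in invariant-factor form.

Answer: M ≅ ℤ/2 ⊕ ℤ/4

Derivation:
rank_ℚ(R)=2; free=2−2=0
SNF(R) diag = [2, 4] → torsion [2, 4]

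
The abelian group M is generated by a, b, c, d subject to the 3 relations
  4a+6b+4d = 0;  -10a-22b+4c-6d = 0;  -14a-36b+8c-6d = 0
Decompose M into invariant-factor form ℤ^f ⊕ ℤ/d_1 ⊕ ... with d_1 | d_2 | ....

rank_ℚ(R)=3; free=4−3=1
SNF(R) diag = [2, 2, 4] → torsion [2, 2, 4]

Answer: M ≅ ℤ^1 ⊕ ℤ/2 ⊕ ℤ/2 ⊕ ℤ/4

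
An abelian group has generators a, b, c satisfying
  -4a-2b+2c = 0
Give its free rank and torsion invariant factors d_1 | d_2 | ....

Answer: M ≅ ℤ^2 ⊕ ℤ/2

Derivation:
rank_ℚ(R)=1; free=3−1=2
SNF(R) diag = [2] → torsion [2]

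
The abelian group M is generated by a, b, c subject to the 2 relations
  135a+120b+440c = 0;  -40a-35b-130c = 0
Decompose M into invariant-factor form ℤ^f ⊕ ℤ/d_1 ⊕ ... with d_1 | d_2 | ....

rank_ℚ(R)=2; free=3−2=1
SNF(R) diag = [5, 5] → torsion [5, 5]

Answer: M ≅ ℤ^1 ⊕ ℤ/5 ⊕ ℤ/5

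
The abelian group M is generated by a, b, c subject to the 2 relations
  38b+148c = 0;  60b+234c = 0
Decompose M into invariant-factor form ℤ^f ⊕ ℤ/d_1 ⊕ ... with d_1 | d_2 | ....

Answer: M ≅ ℤ^1 ⊕ ℤ/2 ⊕ ℤ/6

Derivation:
rank_ℚ(R)=2; free=3−2=1
SNF(R) diag = [2, 6] → torsion [2, 6]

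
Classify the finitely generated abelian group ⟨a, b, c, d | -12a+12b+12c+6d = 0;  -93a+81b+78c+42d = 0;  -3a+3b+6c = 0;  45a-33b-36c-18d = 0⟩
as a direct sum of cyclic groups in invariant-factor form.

rank_ℚ(R)=4; free=4−4=0
SNF(R) diag = [3, 6, 6, 12] → torsion [3, 6, 6, 12]

Answer: M ≅ ℤ/3 ⊕ ℤ/6 ⊕ ℤ/6 ⊕ ℤ/12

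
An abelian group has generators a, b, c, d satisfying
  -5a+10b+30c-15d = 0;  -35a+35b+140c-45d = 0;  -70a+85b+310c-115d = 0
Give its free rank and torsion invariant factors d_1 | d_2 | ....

Answer: M ≅ ℤ^1 ⊕ ℤ/5 ⊕ ℤ/5 ⊕ ℤ/5

Derivation:
rank_ℚ(R)=3; free=4−3=1
SNF(R) diag = [5, 5, 5] → torsion [5, 5, 5]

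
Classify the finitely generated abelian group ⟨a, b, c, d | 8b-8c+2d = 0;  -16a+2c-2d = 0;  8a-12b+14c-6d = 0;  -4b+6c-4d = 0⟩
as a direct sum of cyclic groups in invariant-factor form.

Answer: M ≅ ℤ/2 ⊕ ℤ/2 ⊕ ℤ/4 ⊕ ℤ/8

Derivation:
rank_ℚ(R)=4; free=4−4=0
SNF(R) diag = [2, 2, 4, 8] → torsion [2, 2, 4, 8]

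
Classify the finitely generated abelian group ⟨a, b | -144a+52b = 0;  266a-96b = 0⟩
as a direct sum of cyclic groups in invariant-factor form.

rank_ℚ(R)=2; free=2−2=0
SNF(R) diag = [2, 4] → torsion [2, 4]

Answer: M ≅ ℤ/2 ⊕ ℤ/4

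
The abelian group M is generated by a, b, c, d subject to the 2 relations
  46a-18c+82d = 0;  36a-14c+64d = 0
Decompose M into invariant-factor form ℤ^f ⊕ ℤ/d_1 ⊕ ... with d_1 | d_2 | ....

Answer: M ≅ ℤ^2 ⊕ ℤ/2 ⊕ ℤ/2

Derivation:
rank_ℚ(R)=2; free=4−2=2
SNF(R) diag = [2, 2] → torsion [2, 2]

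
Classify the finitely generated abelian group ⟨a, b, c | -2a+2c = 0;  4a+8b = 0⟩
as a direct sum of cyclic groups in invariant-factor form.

rank_ℚ(R)=2; free=3−2=1
SNF(R) diag = [2, 4] → torsion [2, 4]

Answer: M ≅ ℤ^1 ⊕ ℤ/2 ⊕ ℤ/4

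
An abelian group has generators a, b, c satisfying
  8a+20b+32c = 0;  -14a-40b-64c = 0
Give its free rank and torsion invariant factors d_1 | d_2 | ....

rank_ℚ(R)=2; free=3−2=1
SNF(R) diag = [2, 4] → torsion [2, 4]

Answer: M ≅ ℤ^1 ⊕ ℤ/2 ⊕ ℤ/4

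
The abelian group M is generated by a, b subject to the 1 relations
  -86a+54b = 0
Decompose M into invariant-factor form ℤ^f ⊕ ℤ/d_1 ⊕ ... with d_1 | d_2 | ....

rank_ℚ(R)=1; free=2−1=1
SNF(R) diag = [2] → torsion [2]

Answer: M ≅ ℤ^1 ⊕ ℤ/2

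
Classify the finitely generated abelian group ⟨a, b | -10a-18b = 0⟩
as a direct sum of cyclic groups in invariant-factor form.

Answer: M ≅ ℤ^1 ⊕ ℤ/2

Derivation:
rank_ℚ(R)=1; free=2−1=1
SNF(R) diag = [2] → torsion [2]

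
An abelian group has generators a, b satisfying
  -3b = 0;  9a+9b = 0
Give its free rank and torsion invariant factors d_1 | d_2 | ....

Answer: M ≅ ℤ/3 ⊕ ℤ/9

Derivation:
rank_ℚ(R)=2; free=2−2=0
SNF(R) diag = [3, 9] → torsion [3, 9]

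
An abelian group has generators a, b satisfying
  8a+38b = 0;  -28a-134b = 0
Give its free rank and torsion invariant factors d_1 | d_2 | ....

rank_ℚ(R)=2; free=2−2=0
SNF(R) diag = [2, 4] → torsion [2, 4]

Answer: M ≅ ℤ/2 ⊕ ℤ/4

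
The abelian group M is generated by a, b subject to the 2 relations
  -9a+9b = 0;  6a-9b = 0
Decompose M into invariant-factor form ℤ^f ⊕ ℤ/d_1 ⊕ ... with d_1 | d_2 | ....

Answer: M ≅ ℤ/3 ⊕ ℤ/9

Derivation:
rank_ℚ(R)=2; free=2−2=0
SNF(R) diag = [3, 9] → torsion [3, 9]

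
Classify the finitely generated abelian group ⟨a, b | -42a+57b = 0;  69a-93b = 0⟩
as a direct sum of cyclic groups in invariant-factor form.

Answer: M ≅ ℤ/3 ⊕ ℤ/9

Derivation:
rank_ℚ(R)=2; free=2−2=0
SNF(R) diag = [3, 9] → torsion [3, 9]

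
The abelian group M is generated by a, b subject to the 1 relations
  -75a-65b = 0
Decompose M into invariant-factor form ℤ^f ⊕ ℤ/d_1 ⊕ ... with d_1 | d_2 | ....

rank_ℚ(R)=1; free=2−1=1
SNF(R) diag = [5] → torsion [5]

Answer: M ≅ ℤ^1 ⊕ ℤ/5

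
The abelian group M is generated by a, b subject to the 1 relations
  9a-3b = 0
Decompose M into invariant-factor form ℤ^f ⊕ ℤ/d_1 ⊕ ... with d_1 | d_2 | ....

rank_ℚ(R)=1; free=2−1=1
SNF(R) diag = [3] → torsion [3]

Answer: M ≅ ℤ^1 ⊕ ℤ/3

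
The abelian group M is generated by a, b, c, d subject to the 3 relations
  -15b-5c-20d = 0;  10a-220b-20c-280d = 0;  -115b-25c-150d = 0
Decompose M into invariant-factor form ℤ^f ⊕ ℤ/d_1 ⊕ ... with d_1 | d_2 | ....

Answer: M ≅ ℤ^1 ⊕ ℤ/5 ⊕ ℤ/10 ⊕ ℤ/10

Derivation:
rank_ℚ(R)=3; free=4−3=1
SNF(R) diag = [5, 10, 10] → torsion [5, 10, 10]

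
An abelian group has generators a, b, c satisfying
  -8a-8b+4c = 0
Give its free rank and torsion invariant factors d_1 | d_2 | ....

Answer: M ≅ ℤ^2 ⊕ ℤ/4

Derivation:
rank_ℚ(R)=1; free=3−1=2
SNF(R) diag = [4] → torsion [4]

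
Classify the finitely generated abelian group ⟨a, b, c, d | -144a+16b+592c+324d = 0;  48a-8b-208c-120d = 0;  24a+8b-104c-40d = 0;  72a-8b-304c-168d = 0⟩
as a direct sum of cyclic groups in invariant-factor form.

Answer: M ≅ ℤ/4 ⊕ ℤ/8 ⊕ ℤ/8 ⊕ ℤ/24

Derivation:
rank_ℚ(R)=4; free=4−4=0
SNF(R) diag = [4, 8, 8, 24] → torsion [4, 8, 8, 24]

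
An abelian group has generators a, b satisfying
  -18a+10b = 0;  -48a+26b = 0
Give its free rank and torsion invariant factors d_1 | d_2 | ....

rank_ℚ(R)=2; free=2−2=0
SNF(R) diag = [2, 6] → torsion [2, 6]

Answer: M ≅ ℤ/2 ⊕ ℤ/6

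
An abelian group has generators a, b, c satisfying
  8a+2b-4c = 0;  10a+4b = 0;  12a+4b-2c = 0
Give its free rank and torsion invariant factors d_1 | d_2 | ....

rank_ℚ(R)=3; free=3−3=0
SNF(R) diag = [2, 2, 2] → torsion [2, 2, 2]

Answer: M ≅ ℤ/2 ⊕ ℤ/2 ⊕ ℤ/2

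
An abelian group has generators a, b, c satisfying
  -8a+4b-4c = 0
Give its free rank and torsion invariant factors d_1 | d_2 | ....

Answer: M ≅ ℤ^2 ⊕ ℤ/4

Derivation:
rank_ℚ(R)=1; free=3−1=2
SNF(R) diag = [4] → torsion [4]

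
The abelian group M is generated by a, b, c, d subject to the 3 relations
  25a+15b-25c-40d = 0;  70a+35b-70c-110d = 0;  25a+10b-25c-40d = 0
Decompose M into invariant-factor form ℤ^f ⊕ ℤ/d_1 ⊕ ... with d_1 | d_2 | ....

rank_ℚ(R)=3; free=4−3=1
SNF(R) diag = [5, 5, 10] → torsion [5, 5, 10]

Answer: M ≅ ℤ^1 ⊕ ℤ/5 ⊕ ℤ/5 ⊕ ℤ/10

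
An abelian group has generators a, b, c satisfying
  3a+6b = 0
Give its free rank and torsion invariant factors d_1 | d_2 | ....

Answer: M ≅ ℤ^2 ⊕ ℤ/3

Derivation:
rank_ℚ(R)=1; free=3−1=2
SNF(R) diag = [3] → torsion [3]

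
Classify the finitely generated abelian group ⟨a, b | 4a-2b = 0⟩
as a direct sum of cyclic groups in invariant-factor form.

Answer: M ≅ ℤ^1 ⊕ ℤ/2

Derivation:
rank_ℚ(R)=1; free=2−1=1
SNF(R) diag = [2] → torsion [2]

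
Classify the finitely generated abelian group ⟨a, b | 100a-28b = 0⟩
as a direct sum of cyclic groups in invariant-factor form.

Answer: M ≅ ℤ^1 ⊕ ℤ/4

Derivation:
rank_ℚ(R)=1; free=2−1=1
SNF(R) diag = [4] → torsion [4]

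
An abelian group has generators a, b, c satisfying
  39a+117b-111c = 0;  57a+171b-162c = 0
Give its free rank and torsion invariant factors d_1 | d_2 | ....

Answer: M ≅ ℤ^1 ⊕ ℤ/3 ⊕ ℤ/3

Derivation:
rank_ℚ(R)=2; free=3−2=1
SNF(R) diag = [3, 3] → torsion [3, 3]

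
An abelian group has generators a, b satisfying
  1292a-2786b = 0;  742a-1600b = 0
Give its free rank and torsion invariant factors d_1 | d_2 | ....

Answer: M ≅ ℤ/2 ⊕ ℤ/6

Derivation:
rank_ℚ(R)=2; free=2−2=0
SNF(R) diag = [2, 6] → torsion [2, 6]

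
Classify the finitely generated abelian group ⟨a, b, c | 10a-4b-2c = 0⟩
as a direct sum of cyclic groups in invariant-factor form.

rank_ℚ(R)=1; free=3−1=2
SNF(R) diag = [2] → torsion [2]

Answer: M ≅ ℤ^2 ⊕ ℤ/2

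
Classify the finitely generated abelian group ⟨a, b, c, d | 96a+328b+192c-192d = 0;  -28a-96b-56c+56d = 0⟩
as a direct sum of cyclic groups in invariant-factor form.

rank_ℚ(R)=2; free=4−2=2
SNF(R) diag = [4, 8] → torsion [4, 8]

Answer: M ≅ ℤ^2 ⊕ ℤ/4 ⊕ ℤ/8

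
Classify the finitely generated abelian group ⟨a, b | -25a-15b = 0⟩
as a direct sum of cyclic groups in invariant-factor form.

Answer: M ≅ ℤ^1 ⊕ ℤ/5

Derivation:
rank_ℚ(R)=1; free=2−1=1
SNF(R) diag = [5] → torsion [5]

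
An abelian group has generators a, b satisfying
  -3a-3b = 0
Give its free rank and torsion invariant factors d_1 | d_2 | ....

Answer: M ≅ ℤ^1 ⊕ ℤ/3

Derivation:
rank_ℚ(R)=1; free=2−1=1
SNF(R) diag = [3] → torsion [3]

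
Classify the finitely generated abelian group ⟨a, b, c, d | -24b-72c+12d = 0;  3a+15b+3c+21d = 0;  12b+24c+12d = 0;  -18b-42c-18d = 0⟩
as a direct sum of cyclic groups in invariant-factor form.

rank_ℚ(R)=4; free=4−4=0
SNF(R) diag = [3, 6, 12, 36] → torsion [3, 6, 12, 36]

Answer: M ≅ ℤ/3 ⊕ ℤ/6 ⊕ ℤ/12 ⊕ ℤ/36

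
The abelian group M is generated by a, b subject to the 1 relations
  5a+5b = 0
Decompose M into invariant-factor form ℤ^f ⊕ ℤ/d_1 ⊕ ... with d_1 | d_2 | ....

Answer: M ≅ ℤ^1 ⊕ ℤ/5

Derivation:
rank_ℚ(R)=1; free=2−1=1
SNF(R) diag = [5] → torsion [5]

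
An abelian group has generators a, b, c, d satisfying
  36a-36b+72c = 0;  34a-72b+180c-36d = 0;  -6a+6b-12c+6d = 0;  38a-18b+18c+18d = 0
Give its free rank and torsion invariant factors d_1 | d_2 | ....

rank_ℚ(R)=4; free=4−4=0
SNF(R) diag = [2, 6, 18, 36] → torsion [2, 6, 18, 36]

Answer: M ≅ ℤ/2 ⊕ ℤ/6 ⊕ ℤ/18 ⊕ ℤ/36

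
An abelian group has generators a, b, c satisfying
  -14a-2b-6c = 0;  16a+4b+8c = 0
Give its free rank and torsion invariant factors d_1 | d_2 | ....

rank_ℚ(R)=2; free=3−2=1
SNF(R) diag = [2, 4] → torsion [2, 4]

Answer: M ≅ ℤ^1 ⊕ ℤ/2 ⊕ ℤ/4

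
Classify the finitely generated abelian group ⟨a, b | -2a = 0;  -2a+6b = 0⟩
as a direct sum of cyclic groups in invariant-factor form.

Answer: M ≅ ℤ/2 ⊕ ℤ/6

Derivation:
rank_ℚ(R)=2; free=2−2=0
SNF(R) diag = [2, 6] → torsion [2, 6]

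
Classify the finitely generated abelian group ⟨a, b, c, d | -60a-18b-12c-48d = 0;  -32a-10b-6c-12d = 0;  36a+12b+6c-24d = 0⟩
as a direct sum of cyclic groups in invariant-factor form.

Answer: M ≅ ℤ^1 ⊕ ℤ/2 ⊕ ℤ/6 ⊕ ℤ/12

Derivation:
rank_ℚ(R)=3; free=4−3=1
SNF(R) diag = [2, 6, 12] → torsion [2, 6, 12]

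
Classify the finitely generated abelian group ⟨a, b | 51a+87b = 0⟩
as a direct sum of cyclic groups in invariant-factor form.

Answer: M ≅ ℤ^1 ⊕ ℤ/3

Derivation:
rank_ℚ(R)=1; free=2−1=1
SNF(R) diag = [3] → torsion [3]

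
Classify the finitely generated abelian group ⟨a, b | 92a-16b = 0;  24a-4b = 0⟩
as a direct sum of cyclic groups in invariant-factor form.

Answer: M ≅ ℤ/4 ⊕ ℤ/4

Derivation:
rank_ℚ(R)=2; free=2−2=0
SNF(R) diag = [4, 4] → torsion [4, 4]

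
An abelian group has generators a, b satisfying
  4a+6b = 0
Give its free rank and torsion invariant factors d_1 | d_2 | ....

rank_ℚ(R)=1; free=2−1=1
SNF(R) diag = [2] → torsion [2]

Answer: M ≅ ℤ^1 ⊕ ℤ/2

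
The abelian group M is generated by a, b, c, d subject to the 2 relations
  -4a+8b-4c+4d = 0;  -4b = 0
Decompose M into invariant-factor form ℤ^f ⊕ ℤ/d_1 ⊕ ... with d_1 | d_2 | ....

rank_ℚ(R)=2; free=4−2=2
SNF(R) diag = [4, 4] → torsion [4, 4]

Answer: M ≅ ℤ^2 ⊕ ℤ/4 ⊕ ℤ/4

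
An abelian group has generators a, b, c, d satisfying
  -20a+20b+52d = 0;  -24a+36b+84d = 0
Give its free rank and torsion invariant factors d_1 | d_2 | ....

Answer: M ≅ ℤ^2 ⊕ ℤ/4 ⊕ ℤ/12

Derivation:
rank_ℚ(R)=2; free=4−2=2
SNF(R) diag = [4, 12] → torsion [4, 12]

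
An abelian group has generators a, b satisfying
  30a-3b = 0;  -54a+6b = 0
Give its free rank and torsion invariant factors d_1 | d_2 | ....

Answer: M ≅ ℤ/3 ⊕ ℤ/6

Derivation:
rank_ℚ(R)=2; free=2−2=0
SNF(R) diag = [3, 6] → torsion [3, 6]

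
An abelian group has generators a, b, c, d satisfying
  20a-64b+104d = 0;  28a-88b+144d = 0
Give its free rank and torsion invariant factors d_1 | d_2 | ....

rank_ℚ(R)=2; free=4−2=2
SNF(R) diag = [4, 8] → torsion [4, 8]

Answer: M ≅ ℤ^2 ⊕ ℤ/4 ⊕ ℤ/8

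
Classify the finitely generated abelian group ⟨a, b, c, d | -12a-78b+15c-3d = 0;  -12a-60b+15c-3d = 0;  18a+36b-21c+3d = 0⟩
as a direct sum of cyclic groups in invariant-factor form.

rank_ℚ(R)=3; free=4−3=1
SNF(R) diag = [3, 6, 18] → torsion [3, 6, 18]

Answer: M ≅ ℤ^1 ⊕ ℤ/3 ⊕ ℤ/6 ⊕ ℤ/18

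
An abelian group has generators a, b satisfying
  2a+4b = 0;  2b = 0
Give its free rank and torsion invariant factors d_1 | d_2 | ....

rank_ℚ(R)=2; free=2−2=0
SNF(R) diag = [2, 2] → torsion [2, 2]

Answer: M ≅ ℤ/2 ⊕ ℤ/2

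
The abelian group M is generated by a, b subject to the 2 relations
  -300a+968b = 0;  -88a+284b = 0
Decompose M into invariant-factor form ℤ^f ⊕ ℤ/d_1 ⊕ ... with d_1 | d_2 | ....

rank_ℚ(R)=2; free=2−2=0
SNF(R) diag = [4, 4] → torsion [4, 4]

Answer: M ≅ ℤ/4 ⊕ ℤ/4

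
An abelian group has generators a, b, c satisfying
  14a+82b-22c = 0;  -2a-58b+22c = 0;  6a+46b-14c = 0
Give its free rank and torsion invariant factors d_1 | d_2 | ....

rank_ℚ(R)=3; free=3−3=0
SNF(R) diag = [2, 4, 12] → torsion [2, 4, 12]

Answer: M ≅ ℤ/2 ⊕ ℤ/4 ⊕ ℤ/12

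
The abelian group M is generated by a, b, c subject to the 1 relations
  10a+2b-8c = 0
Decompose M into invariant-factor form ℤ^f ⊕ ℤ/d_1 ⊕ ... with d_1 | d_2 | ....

rank_ℚ(R)=1; free=3−1=2
SNF(R) diag = [2] → torsion [2]

Answer: M ≅ ℤ^2 ⊕ ℤ/2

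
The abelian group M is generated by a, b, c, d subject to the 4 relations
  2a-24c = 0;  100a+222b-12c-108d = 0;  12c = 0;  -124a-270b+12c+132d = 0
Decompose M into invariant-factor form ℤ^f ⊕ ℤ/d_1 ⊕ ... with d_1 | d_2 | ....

Answer: M ≅ ℤ/2 ⊕ ℤ/6 ⊕ ℤ/12 ⊕ ℤ/24

Derivation:
rank_ℚ(R)=4; free=4−4=0
SNF(R) diag = [2, 6, 12, 24] → torsion [2, 6, 12, 24]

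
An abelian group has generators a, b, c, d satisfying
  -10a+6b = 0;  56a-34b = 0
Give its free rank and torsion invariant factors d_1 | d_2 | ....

rank_ℚ(R)=2; free=4−2=2
SNF(R) diag = [2, 2] → torsion [2, 2]

Answer: M ≅ ℤ^2 ⊕ ℤ/2 ⊕ ℤ/2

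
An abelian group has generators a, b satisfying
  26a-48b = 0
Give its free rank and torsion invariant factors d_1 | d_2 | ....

Answer: M ≅ ℤ^1 ⊕ ℤ/2

Derivation:
rank_ℚ(R)=1; free=2−1=1
SNF(R) diag = [2] → torsion [2]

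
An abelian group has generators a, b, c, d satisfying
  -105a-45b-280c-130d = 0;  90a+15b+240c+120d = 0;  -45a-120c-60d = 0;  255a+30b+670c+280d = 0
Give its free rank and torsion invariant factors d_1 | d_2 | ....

rank_ℚ(R)=4; free=4−4=0
SNF(R) diag = [5, 15, 30, 30] → torsion [5, 15, 30, 30]

Answer: M ≅ ℤ/5 ⊕ ℤ/15 ⊕ ℤ/30 ⊕ ℤ/30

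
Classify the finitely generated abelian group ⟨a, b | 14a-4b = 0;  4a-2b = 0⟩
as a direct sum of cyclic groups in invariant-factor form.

Answer: M ≅ ℤ/2 ⊕ ℤ/6

Derivation:
rank_ℚ(R)=2; free=2−2=0
SNF(R) diag = [2, 6] → torsion [2, 6]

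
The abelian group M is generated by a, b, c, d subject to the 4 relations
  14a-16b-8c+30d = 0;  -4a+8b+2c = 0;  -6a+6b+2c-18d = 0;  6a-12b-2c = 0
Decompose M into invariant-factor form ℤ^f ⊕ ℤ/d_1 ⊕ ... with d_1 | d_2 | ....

rank_ℚ(R)=4; free=4−4=0
SNF(R) diag = [2, 2, 6, 6] → torsion [2, 2, 6, 6]

Answer: M ≅ ℤ/2 ⊕ ℤ/2 ⊕ ℤ/6 ⊕ ℤ/6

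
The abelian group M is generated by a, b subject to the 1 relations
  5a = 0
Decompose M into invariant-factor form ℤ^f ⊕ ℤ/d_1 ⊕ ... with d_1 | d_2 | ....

Answer: M ≅ ℤ^1 ⊕ ℤ/5

Derivation:
rank_ℚ(R)=1; free=2−1=1
SNF(R) diag = [5] → torsion [5]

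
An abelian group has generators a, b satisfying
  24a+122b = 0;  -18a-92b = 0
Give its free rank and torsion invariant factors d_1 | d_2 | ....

Answer: M ≅ ℤ/2 ⊕ ℤ/6

Derivation:
rank_ℚ(R)=2; free=2−2=0
SNF(R) diag = [2, 6] → torsion [2, 6]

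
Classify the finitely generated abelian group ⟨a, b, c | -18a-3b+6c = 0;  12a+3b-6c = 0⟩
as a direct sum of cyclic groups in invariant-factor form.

Answer: M ≅ ℤ^1 ⊕ ℤ/3 ⊕ ℤ/6

Derivation:
rank_ℚ(R)=2; free=3−2=1
SNF(R) diag = [3, 6] → torsion [3, 6]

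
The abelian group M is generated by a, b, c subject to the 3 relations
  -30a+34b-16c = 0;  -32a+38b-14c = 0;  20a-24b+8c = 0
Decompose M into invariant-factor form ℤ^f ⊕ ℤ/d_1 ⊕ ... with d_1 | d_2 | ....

rank_ℚ(R)=3; free=3−3=0
SNF(R) diag = [2, 2, 4] → torsion [2, 2, 4]

Answer: M ≅ ℤ/2 ⊕ ℤ/2 ⊕ ℤ/4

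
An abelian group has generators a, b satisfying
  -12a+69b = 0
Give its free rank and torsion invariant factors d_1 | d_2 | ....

Answer: M ≅ ℤ^1 ⊕ ℤ/3

Derivation:
rank_ℚ(R)=1; free=2−1=1
SNF(R) diag = [3] → torsion [3]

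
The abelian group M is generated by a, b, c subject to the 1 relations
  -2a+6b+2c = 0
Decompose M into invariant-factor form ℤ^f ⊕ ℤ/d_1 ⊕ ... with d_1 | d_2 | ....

rank_ℚ(R)=1; free=3−1=2
SNF(R) diag = [2] → torsion [2]

Answer: M ≅ ℤ^2 ⊕ ℤ/2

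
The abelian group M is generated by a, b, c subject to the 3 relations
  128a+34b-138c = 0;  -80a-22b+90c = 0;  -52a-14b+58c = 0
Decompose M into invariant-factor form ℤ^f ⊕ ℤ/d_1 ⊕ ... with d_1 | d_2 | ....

Answer: M ≅ ℤ/2 ⊕ ℤ/4 ⊕ ℤ/12

Derivation:
rank_ℚ(R)=3; free=3−3=0
SNF(R) diag = [2, 4, 12] → torsion [2, 4, 12]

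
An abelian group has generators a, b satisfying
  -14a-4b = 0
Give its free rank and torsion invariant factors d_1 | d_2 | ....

Answer: M ≅ ℤ^1 ⊕ ℤ/2

Derivation:
rank_ℚ(R)=1; free=2−1=1
SNF(R) diag = [2] → torsion [2]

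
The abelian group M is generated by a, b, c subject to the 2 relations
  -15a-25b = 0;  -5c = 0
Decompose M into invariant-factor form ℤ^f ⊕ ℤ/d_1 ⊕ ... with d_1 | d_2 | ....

Answer: M ≅ ℤ^1 ⊕ ℤ/5 ⊕ ℤ/5

Derivation:
rank_ℚ(R)=2; free=3−2=1
SNF(R) diag = [5, 5] → torsion [5, 5]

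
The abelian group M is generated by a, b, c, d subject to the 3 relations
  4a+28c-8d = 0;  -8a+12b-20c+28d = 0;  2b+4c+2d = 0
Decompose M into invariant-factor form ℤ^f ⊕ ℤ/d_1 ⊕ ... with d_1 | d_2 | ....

rank_ℚ(R)=3; free=4−3=1
SNF(R) diag = [2, 4, 12] → torsion [2, 4, 12]

Answer: M ≅ ℤ^1 ⊕ ℤ/2 ⊕ ℤ/4 ⊕ ℤ/12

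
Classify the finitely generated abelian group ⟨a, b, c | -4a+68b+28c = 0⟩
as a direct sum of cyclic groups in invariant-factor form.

rank_ℚ(R)=1; free=3−1=2
SNF(R) diag = [4] → torsion [4]

Answer: M ≅ ℤ^2 ⊕ ℤ/4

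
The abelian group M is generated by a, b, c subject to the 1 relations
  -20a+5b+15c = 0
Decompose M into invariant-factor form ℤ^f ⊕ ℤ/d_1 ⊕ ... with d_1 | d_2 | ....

rank_ℚ(R)=1; free=3−1=2
SNF(R) diag = [5] → torsion [5]

Answer: M ≅ ℤ^2 ⊕ ℤ/5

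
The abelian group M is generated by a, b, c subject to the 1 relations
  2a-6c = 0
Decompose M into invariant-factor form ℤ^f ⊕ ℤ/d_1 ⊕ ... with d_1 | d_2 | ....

rank_ℚ(R)=1; free=3−1=2
SNF(R) diag = [2] → torsion [2]

Answer: M ≅ ℤ^2 ⊕ ℤ/2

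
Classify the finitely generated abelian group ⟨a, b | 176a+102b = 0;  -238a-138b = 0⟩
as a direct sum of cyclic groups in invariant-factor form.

rank_ℚ(R)=2; free=2−2=0
SNF(R) diag = [2, 6] → torsion [2, 6]

Answer: M ≅ ℤ/2 ⊕ ℤ/6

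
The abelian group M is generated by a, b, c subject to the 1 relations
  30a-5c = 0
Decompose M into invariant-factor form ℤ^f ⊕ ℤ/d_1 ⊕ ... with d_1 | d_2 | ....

Answer: M ≅ ℤ^2 ⊕ ℤ/5

Derivation:
rank_ℚ(R)=1; free=3−1=2
SNF(R) diag = [5] → torsion [5]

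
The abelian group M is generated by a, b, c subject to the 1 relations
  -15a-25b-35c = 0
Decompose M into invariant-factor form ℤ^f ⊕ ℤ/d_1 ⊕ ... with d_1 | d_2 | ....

rank_ℚ(R)=1; free=3−1=2
SNF(R) diag = [5] → torsion [5]

Answer: M ≅ ℤ^2 ⊕ ℤ/5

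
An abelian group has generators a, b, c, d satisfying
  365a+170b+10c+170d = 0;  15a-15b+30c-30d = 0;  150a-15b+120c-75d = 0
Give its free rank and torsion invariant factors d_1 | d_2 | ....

rank_ℚ(R)=3; free=4−3=1
SNF(R) diag = [5, 15, 45] → torsion [5, 15, 45]

Answer: M ≅ ℤ^1 ⊕ ℤ/5 ⊕ ℤ/15 ⊕ ℤ/45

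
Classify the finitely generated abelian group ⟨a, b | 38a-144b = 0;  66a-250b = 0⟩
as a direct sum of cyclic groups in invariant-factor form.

rank_ℚ(R)=2; free=2−2=0
SNF(R) diag = [2, 2] → torsion [2, 2]

Answer: M ≅ ℤ/2 ⊕ ℤ/2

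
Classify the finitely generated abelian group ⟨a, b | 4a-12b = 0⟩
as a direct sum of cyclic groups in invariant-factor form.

Answer: M ≅ ℤ^1 ⊕ ℤ/4

Derivation:
rank_ℚ(R)=1; free=2−1=1
SNF(R) diag = [4] → torsion [4]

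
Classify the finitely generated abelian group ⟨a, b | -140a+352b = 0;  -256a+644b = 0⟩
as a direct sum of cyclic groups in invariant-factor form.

rank_ℚ(R)=2; free=2−2=0
SNF(R) diag = [4, 12] → torsion [4, 12]

Answer: M ≅ ℤ/4 ⊕ ℤ/12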